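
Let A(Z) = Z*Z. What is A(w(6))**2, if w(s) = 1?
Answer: 1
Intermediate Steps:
A(Z) = Z**2
A(w(6))**2 = (1**2)**2 = 1**2 = 1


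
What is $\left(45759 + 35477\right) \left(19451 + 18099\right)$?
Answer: $3050411800$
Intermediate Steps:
$\left(45759 + 35477\right) \left(19451 + 18099\right) = 81236 \cdot 37550 = 3050411800$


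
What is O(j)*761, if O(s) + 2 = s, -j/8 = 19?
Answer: -117194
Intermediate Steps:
j = -152 (j = -8*19 = -152)
O(s) = -2 + s
O(j)*761 = (-2 - 152)*761 = -154*761 = -117194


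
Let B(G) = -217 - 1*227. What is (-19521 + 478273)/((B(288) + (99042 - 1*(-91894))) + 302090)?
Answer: 229376/246291 ≈ 0.93132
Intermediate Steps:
B(G) = -444 (B(G) = -217 - 227 = -444)
(-19521 + 478273)/((B(288) + (99042 - 1*(-91894))) + 302090) = (-19521 + 478273)/((-444 + (99042 - 1*(-91894))) + 302090) = 458752/((-444 + (99042 + 91894)) + 302090) = 458752/((-444 + 190936) + 302090) = 458752/(190492 + 302090) = 458752/492582 = 458752*(1/492582) = 229376/246291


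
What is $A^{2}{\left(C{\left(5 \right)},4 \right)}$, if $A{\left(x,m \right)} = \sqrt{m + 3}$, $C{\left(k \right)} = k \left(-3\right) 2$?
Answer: $7$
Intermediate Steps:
$C{\left(k \right)} = - 6 k$ ($C{\left(k \right)} = - 3 k 2 = - 6 k$)
$A{\left(x,m \right)} = \sqrt{3 + m}$
$A^{2}{\left(C{\left(5 \right)},4 \right)} = \left(\sqrt{3 + 4}\right)^{2} = \left(\sqrt{7}\right)^{2} = 7$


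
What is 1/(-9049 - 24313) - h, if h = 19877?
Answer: -663136475/33362 ≈ -19877.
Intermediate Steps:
1/(-9049 - 24313) - h = 1/(-9049 - 24313) - 1*19877 = 1/(-33362) - 19877 = -1/33362 - 19877 = -663136475/33362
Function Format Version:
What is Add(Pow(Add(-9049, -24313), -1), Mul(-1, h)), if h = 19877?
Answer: Rational(-663136475, 33362) ≈ -19877.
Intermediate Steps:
Add(Pow(Add(-9049, -24313), -1), Mul(-1, h)) = Add(Pow(Add(-9049, -24313), -1), Mul(-1, 19877)) = Add(Pow(-33362, -1), -19877) = Add(Rational(-1, 33362), -19877) = Rational(-663136475, 33362)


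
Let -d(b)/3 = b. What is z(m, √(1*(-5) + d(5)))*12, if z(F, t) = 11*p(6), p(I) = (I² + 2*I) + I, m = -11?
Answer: 7128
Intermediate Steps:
d(b) = -3*b
p(I) = I² + 3*I
z(F, t) = 594 (z(F, t) = 11*(6*(3 + 6)) = 11*(6*9) = 11*54 = 594)
z(m, √(1*(-5) + d(5)))*12 = 594*12 = 7128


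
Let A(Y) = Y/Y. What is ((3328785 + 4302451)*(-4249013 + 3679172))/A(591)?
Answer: -4348591153476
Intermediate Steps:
A(Y) = 1
((3328785 + 4302451)*(-4249013 + 3679172))/A(591) = ((3328785 + 4302451)*(-4249013 + 3679172))/1 = (7631236*(-569841))*1 = -4348591153476*1 = -4348591153476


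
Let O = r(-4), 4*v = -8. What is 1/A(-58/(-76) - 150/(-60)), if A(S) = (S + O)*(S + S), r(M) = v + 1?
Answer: 361/5332 ≈ 0.067704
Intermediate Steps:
v = -2 (v = (¼)*(-8) = -2)
r(M) = -1 (r(M) = -2 + 1 = -1)
O = -1
A(S) = 2*S*(-1 + S) (A(S) = (S - 1)*(S + S) = (-1 + S)*(2*S) = 2*S*(-1 + S))
1/A(-58/(-76) - 150/(-60)) = 1/(2*(-58/(-76) - 150/(-60))*(-1 + (-58/(-76) - 150/(-60)))) = 1/(2*(-58*(-1/76) - 150*(-1/60))*(-1 + (-58*(-1/76) - 150*(-1/60)))) = 1/(2*(29/38 + 5/2)*(-1 + (29/38 + 5/2))) = 1/(2*(62/19)*(-1 + 62/19)) = 1/(2*(62/19)*(43/19)) = 1/(5332/361) = 361/5332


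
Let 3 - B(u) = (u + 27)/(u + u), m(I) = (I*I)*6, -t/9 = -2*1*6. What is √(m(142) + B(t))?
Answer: √1935782/4 ≈ 347.83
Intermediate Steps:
t = 108 (t = -9*(-2*1)*6 = -(-18)*6 = -9*(-12) = 108)
m(I) = 6*I² (m(I) = I²*6 = 6*I²)
B(u) = 3 - (27 + u)/(2*u) (B(u) = 3 - (u + 27)/(u + u) = 3 - (27 + u)/(2*u))
√(m(142) + B(t)) = √(6*142² + (½)*(-27 + 5*108)/108) = √(6*20164 + (½)*(1/108)*(-27 + 540)) = √(120984 + (½)*(1/108)*513) = √(120984 + 19/8) = √(967891/8) = √1935782/4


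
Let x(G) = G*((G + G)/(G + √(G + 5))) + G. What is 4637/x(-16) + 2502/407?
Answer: -1377500681/15075280 + 9274*I*√11/2315 ≈ -91.375 + 13.287*I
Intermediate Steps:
x(G) = G + 2*G²/(G + √(5 + G)) (x(G) = G*((2*G)/(G + √(5 + G))) + G = G*(2*G/(G + √(5 + G))) + G = 2*G²/(G + √(5 + G)) + G = G + 2*G²/(G + √(5 + G)))
4637/x(-16) + 2502/407 = 4637/((-16*(√(5 - 16) + 3*(-16))/(-16 + √(5 - 16)))) + 2502/407 = 4637/((-16*(√(-11) - 48)/(-16 + √(-11)))) + 2502*(1/407) = 4637/((-16*(I*√11 - 48)/(-16 + I*√11))) + 2502/407 = 4637/((-16*(-48 + I*√11)/(-16 + I*√11))) + 2502/407 = 4637*(-(-16 + I*√11)/(16*(-48 + I*√11))) + 2502/407 = -4637*(-16 + I*√11)/(16*(-48 + I*√11)) + 2502/407 = 2502/407 - 4637*(-16 + I*√11)/(16*(-48 + I*√11))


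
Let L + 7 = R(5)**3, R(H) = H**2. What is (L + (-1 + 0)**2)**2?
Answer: 243953161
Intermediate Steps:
L = 15618 (L = -7 + (5**2)**3 = -7 + 25**3 = -7 + 15625 = 15618)
(L + (-1 + 0)**2)**2 = (15618 + (-1 + 0)**2)**2 = (15618 + (-1)**2)**2 = (15618 + 1)**2 = 15619**2 = 243953161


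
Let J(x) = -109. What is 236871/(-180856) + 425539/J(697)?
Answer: -76987100323/19713304 ≈ -3905.3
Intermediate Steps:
236871/(-180856) + 425539/J(697) = 236871/(-180856) + 425539/(-109) = 236871*(-1/180856) + 425539*(-1/109) = -236871/180856 - 425539/109 = -76987100323/19713304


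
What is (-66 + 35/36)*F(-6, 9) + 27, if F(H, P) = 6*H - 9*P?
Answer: 30541/4 ≈ 7635.3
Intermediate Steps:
F(H, P) = -9*P + 6*H
(-66 + 35/36)*F(-6, 9) + 27 = (-66 + 35/36)*(-9*9 + 6*(-6)) + 27 = (-66 + 35*(1/36))*(-81 - 36) + 27 = (-66 + 35/36)*(-117) + 27 = -2341/36*(-117) + 27 = 30433/4 + 27 = 30541/4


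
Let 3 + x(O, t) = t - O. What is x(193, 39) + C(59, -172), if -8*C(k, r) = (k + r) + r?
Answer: -971/8 ≈ -121.38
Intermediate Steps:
C(k, r) = -r/4 - k/8 (C(k, r) = -((k + r) + r)/8 = -(k + 2*r)/8 = -r/4 - k/8)
x(O, t) = -3 + t - O (x(O, t) = -3 + (t - O) = -3 + t - O)
x(193, 39) + C(59, -172) = (-3 + 39 - 1*193) + (-¼*(-172) - ⅛*59) = (-3 + 39 - 193) + (43 - 59/8) = -157 + 285/8 = -971/8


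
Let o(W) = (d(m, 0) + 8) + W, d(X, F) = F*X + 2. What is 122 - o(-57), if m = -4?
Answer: 169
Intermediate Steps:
d(X, F) = 2 + F*X
o(W) = 10 + W (o(W) = ((2 + 0*(-4)) + 8) + W = ((2 + 0) + 8) + W = (2 + 8) + W = 10 + W)
122 - o(-57) = 122 - (10 - 57) = 122 - 1*(-47) = 122 + 47 = 169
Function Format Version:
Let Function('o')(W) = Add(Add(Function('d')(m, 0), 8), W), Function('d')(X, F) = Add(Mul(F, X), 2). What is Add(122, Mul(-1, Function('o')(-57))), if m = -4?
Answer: 169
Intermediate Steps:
Function('d')(X, F) = Add(2, Mul(F, X))
Function('o')(W) = Add(10, W) (Function('o')(W) = Add(Add(Add(2, Mul(0, -4)), 8), W) = Add(Add(Add(2, 0), 8), W) = Add(Add(2, 8), W) = Add(10, W))
Add(122, Mul(-1, Function('o')(-57))) = Add(122, Mul(-1, Add(10, -57))) = Add(122, Mul(-1, -47)) = Add(122, 47) = 169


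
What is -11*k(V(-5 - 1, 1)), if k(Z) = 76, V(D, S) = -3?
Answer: -836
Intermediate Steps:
-11*k(V(-5 - 1, 1)) = -11*76 = -836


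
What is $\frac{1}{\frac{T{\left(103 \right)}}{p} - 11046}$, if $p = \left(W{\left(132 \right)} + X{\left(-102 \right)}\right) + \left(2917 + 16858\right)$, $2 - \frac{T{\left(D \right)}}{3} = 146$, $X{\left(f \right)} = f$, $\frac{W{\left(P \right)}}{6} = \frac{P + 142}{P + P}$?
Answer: $- \frac{432943}{4782297882} \approx -9.053 \cdot 10^{-5}$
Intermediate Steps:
$W{\left(P \right)} = \frac{3 \left(142 + P\right)}{P}$ ($W{\left(P \right)} = 6 \frac{P + 142}{P + P} = 6 \frac{142 + P}{2 P} = \frac{3 \left(142 + P\right)}{P}$)
$T{\left(D \right)} = -432$ ($T{\left(D \right)} = 6 - 438 = -432$)
$p = \frac{432943}{22}$ ($p = \left(\left(3 + \frac{426}{132}\right) - 102\right) + \left(2917 + 16858\right) = \left(\left(3 + 426 \cdot \frac{1}{132}\right) - 102\right) + 19775 = \left(\left(3 + \frac{71}{22}\right) - 102\right) + 19775 = \left(\frac{137}{22} - 102\right) + 19775 = - \frac{2107}{22} + 19775 = \frac{432943}{22} \approx 19679.0$)
$\frac{1}{\frac{T{\left(103 \right)}}{p} - 11046} = \frac{1}{- \frac{432}{\frac{432943}{22}} - 11046} = \frac{1}{\left(-432\right) \frac{22}{432943} - 11046} = \frac{1}{- \frac{9504}{432943} - 11046} = \frac{1}{- \frac{4782297882}{432943}} = - \frac{432943}{4782297882}$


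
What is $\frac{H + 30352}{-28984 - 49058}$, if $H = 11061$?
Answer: $- \frac{41413}{78042} \approx -0.53065$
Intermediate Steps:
$\frac{H + 30352}{-28984 - 49058} = \frac{11061 + 30352}{-28984 - 49058} = \frac{41413}{-78042} = 41413 \left(- \frac{1}{78042}\right) = - \frac{41413}{78042}$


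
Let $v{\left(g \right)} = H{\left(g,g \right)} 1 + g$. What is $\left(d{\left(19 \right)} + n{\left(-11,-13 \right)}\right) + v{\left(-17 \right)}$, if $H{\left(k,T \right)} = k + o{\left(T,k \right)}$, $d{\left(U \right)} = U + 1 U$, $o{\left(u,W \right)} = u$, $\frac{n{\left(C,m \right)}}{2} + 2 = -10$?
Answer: $-37$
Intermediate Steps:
$n{\left(C,m \right)} = -24$ ($n{\left(C,m \right)} = -4 + 2 \left(-10\right) = -4 - 20 = -24$)
$d{\left(U \right)} = 2 U$ ($d{\left(U \right)} = U + U = 2 U$)
$H{\left(k,T \right)} = T + k$ ($H{\left(k,T \right)} = k + T = T + k$)
$v{\left(g \right)} = 3 g$ ($v{\left(g \right)} = \left(g + g\right) 1 + g = 2 g 1 + g = 2 g + g = 3 g$)
$\left(d{\left(19 \right)} + n{\left(-11,-13 \right)}\right) + v{\left(-17 \right)} = \left(2 \cdot 19 - 24\right) + 3 \left(-17\right) = \left(38 - 24\right) - 51 = 14 - 51 = -37$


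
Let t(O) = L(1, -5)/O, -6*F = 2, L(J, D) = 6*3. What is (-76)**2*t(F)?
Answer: -311904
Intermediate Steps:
L(J, D) = 18
F = -1/3 (F = -1/6*2 = -1/3 ≈ -0.33333)
t(O) = 18/O
(-76)**2*t(F) = (-76)**2*(18/(-1/3)) = 5776*(18*(-3)) = 5776*(-54) = -311904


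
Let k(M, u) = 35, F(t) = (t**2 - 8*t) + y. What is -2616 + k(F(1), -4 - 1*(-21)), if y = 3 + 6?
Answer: -2581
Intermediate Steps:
y = 9
F(t) = 9 + t**2 - 8*t (F(t) = (t**2 - 8*t) + 9 = 9 + t**2 - 8*t)
-2616 + k(F(1), -4 - 1*(-21)) = -2616 + 35 = -2581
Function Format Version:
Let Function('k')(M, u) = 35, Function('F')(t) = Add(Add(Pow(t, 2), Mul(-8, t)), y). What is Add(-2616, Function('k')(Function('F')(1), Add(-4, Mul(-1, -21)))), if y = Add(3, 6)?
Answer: -2581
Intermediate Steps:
y = 9
Function('F')(t) = Add(9, Pow(t, 2), Mul(-8, t)) (Function('F')(t) = Add(Add(Pow(t, 2), Mul(-8, t)), 9) = Add(9, Pow(t, 2), Mul(-8, t)))
Add(-2616, Function('k')(Function('F')(1), Add(-4, Mul(-1, -21)))) = Add(-2616, 35) = -2581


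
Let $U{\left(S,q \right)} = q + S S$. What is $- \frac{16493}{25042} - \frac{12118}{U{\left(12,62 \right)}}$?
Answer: $- \frac{153428257}{2579326} \approx -59.484$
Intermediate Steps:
$U{\left(S,q \right)} = q + S^{2}$
$- \frac{16493}{25042} - \frac{12118}{U{\left(12,62 \right)}} = - \frac{16493}{25042} - \frac{12118}{62 + 12^{2}} = \left(-16493\right) \frac{1}{25042} - \frac{12118}{62 + 144} = - \frac{16493}{25042} - \frac{12118}{206} = - \frac{16493}{25042} - \frac{6059}{103} = - \frac{153428257}{2579326}$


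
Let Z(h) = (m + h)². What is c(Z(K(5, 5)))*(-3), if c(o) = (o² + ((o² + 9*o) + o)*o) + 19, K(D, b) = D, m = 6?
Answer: -5797893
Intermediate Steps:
Z(h) = (6 + h)²
c(o) = 19 + o² + o*(o² + 10*o) (c(o) = (o² + (o² + 10*o)*o) + 19 = (o² + o*(o² + 10*o)) + 19 = 19 + o² + o*(o² + 10*o))
c(Z(K(5, 5)))*(-3) = (19 + ((6 + 5)²)³ + 11*((6 + 5)²)²)*(-3) = (19 + (11²)³ + 11*(11²)²)*(-3) = (19 + 121³ + 11*121²)*(-3) = (19 + 1771561 + 11*14641)*(-3) = (19 + 1771561 + 161051)*(-3) = 1932631*(-3) = -5797893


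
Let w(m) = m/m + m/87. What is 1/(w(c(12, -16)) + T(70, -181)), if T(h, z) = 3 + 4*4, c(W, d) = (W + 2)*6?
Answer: 29/608 ≈ 0.047697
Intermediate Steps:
c(W, d) = 12 + 6*W (c(W, d) = (2 + W)*6 = 12 + 6*W)
T(h, z) = 19 (T(h, z) = 3 + 16 = 19)
w(m) = 1 + m/87 (w(m) = 1 + m*(1/87) = 1 + m/87)
1/(w(c(12, -16)) + T(70, -181)) = 1/((1 + (12 + 6*12)/87) + 19) = 1/((1 + (12 + 72)/87) + 19) = 1/((1 + (1/87)*84) + 19) = 1/((1 + 28/29) + 19) = 1/(57/29 + 19) = 1/(608/29) = 29/608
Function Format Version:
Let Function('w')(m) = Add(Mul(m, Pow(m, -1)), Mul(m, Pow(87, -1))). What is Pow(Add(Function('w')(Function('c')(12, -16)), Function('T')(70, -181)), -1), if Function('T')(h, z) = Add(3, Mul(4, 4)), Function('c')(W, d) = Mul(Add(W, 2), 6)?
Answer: Rational(29, 608) ≈ 0.047697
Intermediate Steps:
Function('c')(W, d) = Add(12, Mul(6, W)) (Function('c')(W, d) = Mul(Add(2, W), 6) = Add(12, Mul(6, W)))
Function('T')(h, z) = 19 (Function('T')(h, z) = Add(3, 16) = 19)
Function('w')(m) = Add(1, Mul(Rational(1, 87), m)) (Function('w')(m) = Add(1, Mul(m, Rational(1, 87))) = Add(1, Mul(Rational(1, 87), m)))
Pow(Add(Function('w')(Function('c')(12, -16)), Function('T')(70, -181)), -1) = Pow(Add(Add(1, Mul(Rational(1, 87), Add(12, Mul(6, 12)))), 19), -1) = Pow(Add(Add(1, Mul(Rational(1, 87), Add(12, 72))), 19), -1) = Pow(Add(Add(1, Mul(Rational(1, 87), 84)), 19), -1) = Pow(Add(Add(1, Rational(28, 29)), 19), -1) = Pow(Add(Rational(57, 29), 19), -1) = Pow(Rational(608, 29), -1) = Rational(29, 608)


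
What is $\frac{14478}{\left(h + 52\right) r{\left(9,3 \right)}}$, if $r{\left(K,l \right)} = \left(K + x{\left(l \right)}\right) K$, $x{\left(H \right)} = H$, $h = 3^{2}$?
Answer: $\frac{2413}{1098} \approx 2.1976$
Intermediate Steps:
$h = 9$
$r{\left(K,l \right)} = K \left(K + l\right)$ ($r{\left(K,l \right)} = \left(K + l\right) K = K \left(K + l\right)$)
$\frac{14478}{\left(h + 52\right) r{\left(9,3 \right)}} = \frac{14478}{\left(9 + 52\right) 9 \left(9 + 3\right)} = \frac{14478}{61 \cdot 9 \cdot 12} = \frac{14478}{61 \cdot 108} = \frac{14478}{6588} = 14478 \cdot \frac{1}{6588} = \frac{2413}{1098}$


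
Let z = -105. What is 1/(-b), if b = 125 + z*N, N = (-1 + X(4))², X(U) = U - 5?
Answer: 1/295 ≈ 0.0033898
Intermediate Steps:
X(U) = -5 + U
N = 4 (N = (-1 + (-5 + 4))² = (-1 - 1)² = (-2)² = 4)
b = -295 (b = 125 - 105*4 = 125 - 420 = -295)
1/(-b) = 1/(-1*(-295)) = 1/295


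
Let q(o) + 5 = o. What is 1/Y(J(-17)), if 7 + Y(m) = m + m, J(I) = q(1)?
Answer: -1/15 ≈ -0.066667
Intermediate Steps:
q(o) = -5 + o
J(I) = -4 (J(I) = -5 + 1 = -4)
Y(m) = -7 + 2*m (Y(m) = -7 + (m + m) = -7 + 2*m)
1/Y(J(-17)) = 1/(-7 + 2*(-4)) = 1/(-7 - 8) = 1/(-15) = -1/15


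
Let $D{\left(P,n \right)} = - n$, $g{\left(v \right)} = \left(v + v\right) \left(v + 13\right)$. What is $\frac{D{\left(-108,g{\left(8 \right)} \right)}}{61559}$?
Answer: $- \frac{336}{61559} \approx -0.0054582$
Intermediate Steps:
$g{\left(v \right)} = 2 v \left(13 + v\right)$
$\frac{D{\left(-108,g{\left(8 \right)} \right)}}{61559} = \frac{\left(-1\right) 2 \cdot 8 \left(13 + 8\right)}{61559} = - 2 \cdot 8 \cdot 21 \cdot \frac{1}{61559} = \left(-1\right) 336 \cdot \frac{1}{61559} = \left(-336\right) \frac{1}{61559} = - \frac{336}{61559}$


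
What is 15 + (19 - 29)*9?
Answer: -75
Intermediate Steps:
15 + (19 - 29)*9 = 15 - 10*9 = 15 - 90 = -75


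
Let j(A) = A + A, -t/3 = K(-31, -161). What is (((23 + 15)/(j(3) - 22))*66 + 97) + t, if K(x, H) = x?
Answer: 133/4 ≈ 33.250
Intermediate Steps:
t = 93 (t = -3*(-31) = 93)
j(A) = 2*A
(((23 + 15)/(j(3) - 22))*66 + 97) + t = (((23 + 15)/(2*3 - 22))*66 + 97) + 93 = ((38/(6 - 22))*66 + 97) + 93 = ((38/(-16))*66 + 97) + 93 = ((38*(-1/16))*66 + 97) + 93 = (-19/8*66 + 97) + 93 = (-627/4 + 97) + 93 = -239/4 + 93 = 133/4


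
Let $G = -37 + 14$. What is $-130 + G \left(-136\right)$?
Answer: $2998$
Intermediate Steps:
$G = -23$
$-130 + G \left(-136\right) = -130 - -3128 = -130 + 3128 = 2998$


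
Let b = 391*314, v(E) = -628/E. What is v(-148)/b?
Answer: 1/28934 ≈ 3.4561e-5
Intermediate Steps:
b = 122774
v(-148)/b = -628/(-148)/122774 = -628*(-1/148)*(1/122774) = (157/37)*(1/122774) = 1/28934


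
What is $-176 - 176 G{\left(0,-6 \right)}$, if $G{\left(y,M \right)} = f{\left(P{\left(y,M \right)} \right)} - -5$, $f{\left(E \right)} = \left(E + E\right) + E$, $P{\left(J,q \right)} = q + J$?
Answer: $2112$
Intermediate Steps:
$P{\left(J,q \right)} = J + q$
$f{\left(E \right)} = 3 E$ ($f{\left(E \right)} = 2 E + E = 3 E$)
$G{\left(y,M \right)} = 5 + 3 M + 3 y$ ($G{\left(y,M \right)} = 3 \left(y + M\right) - -5 = 3 \left(M + y\right) + 5 = \left(3 M + 3 y\right) + 5 = 5 + 3 M + 3 y$)
$-176 - 176 G{\left(0,-6 \right)} = -176 - 176 \left(5 + 3 \left(-6\right) + 3 \cdot 0\right) = -176 - 176 \left(5 - 18 + 0\right) = -176 - -2288 = -176 + 2288 = 2112$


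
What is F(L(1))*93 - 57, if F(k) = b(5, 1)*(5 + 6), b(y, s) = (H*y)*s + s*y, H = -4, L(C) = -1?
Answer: -15402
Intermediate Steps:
b(y, s) = -3*s*y (b(y, s) = (-4*y)*s + s*y = -4*s*y + s*y = -3*s*y)
F(k) = -165 (F(k) = (-3*1*5)*(5 + 6) = -15*11 = -165)
F(L(1))*93 - 57 = -165*93 - 57 = -15345 - 57 = -15402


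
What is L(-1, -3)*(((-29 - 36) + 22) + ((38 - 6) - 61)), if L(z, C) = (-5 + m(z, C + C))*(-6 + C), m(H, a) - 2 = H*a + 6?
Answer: 5832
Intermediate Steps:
m(H, a) = 8 + H*a (m(H, a) = 2 + (H*a + 6) = 2 + (6 + H*a) = 8 + H*a)
L(z, C) = (-6 + C)*(3 + 2*C*z) (L(z, C) = (-5 + (8 + z*(C + C)))*(-6 + C) = (-5 + (8 + z*(2*C)))*(-6 + C) = (-5 + (8 + 2*C*z))*(-6 + C) = (3 + 2*C*z)*(-6 + C) = (-6 + C)*(3 + 2*C*z))
L(-1, -3)*(((-29 - 36) + 22) + ((38 - 6) - 61)) = (-18 + 3*(-3) - 12*(-3)*(-1) + 2*(-1)*(-3)²)*(((-29 - 36) + 22) + ((38 - 6) - 61)) = (-18 - 9 - 36 + 2*(-1)*9)*((-65 + 22) + (32 - 61)) = (-18 - 9 - 36 - 18)*(-43 - 29) = -81*(-72) = 5832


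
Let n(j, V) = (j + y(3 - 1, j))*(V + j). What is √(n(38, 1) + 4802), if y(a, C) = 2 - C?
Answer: 4*√305 ≈ 69.857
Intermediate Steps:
n(j, V) = 2*V + 2*j (n(j, V) = (j + (2 - j))*(V + j) = 2*(V + j) = 2*V + 2*j)
√(n(38, 1) + 4802) = √((2*1 + 2*38) + 4802) = √((2 + 76) + 4802) = √(78 + 4802) = √4880 = 4*√305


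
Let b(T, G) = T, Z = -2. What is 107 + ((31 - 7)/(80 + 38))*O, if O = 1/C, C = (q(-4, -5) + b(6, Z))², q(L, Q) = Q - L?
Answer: 157837/1475 ≈ 107.01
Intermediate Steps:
C = 25 (C = ((-5 - 1*(-4)) + 6)² = ((-5 + 4) + 6)² = (-1 + 6)² = 5² = 25)
O = 1/25 ≈ 0.040000
107 + ((31 - 7)/(80 + 38))*O = 107 + ((31 - 7)/(80 + 38))*(1/25) = 107 + (24/118)*(1/25) = 107 + (24*(1/118))*(1/25) = 107 + (12/59)*(1/25) = 107 + 12/1475 = 157837/1475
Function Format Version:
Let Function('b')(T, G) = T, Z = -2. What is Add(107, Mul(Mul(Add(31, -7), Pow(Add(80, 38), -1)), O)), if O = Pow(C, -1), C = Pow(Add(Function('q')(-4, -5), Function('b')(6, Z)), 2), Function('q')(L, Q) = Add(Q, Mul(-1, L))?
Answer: Rational(157837, 1475) ≈ 107.01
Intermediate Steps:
C = 25 (C = Pow(Add(Add(-5, Mul(-1, -4)), 6), 2) = Pow(Add(Add(-5, 4), 6), 2) = Pow(Add(-1, 6), 2) = Pow(5, 2) = 25)
O = Rational(1, 25) (O = Pow(25, -1) = Rational(1, 25) ≈ 0.040000)
Add(107, Mul(Mul(Add(31, -7), Pow(Add(80, 38), -1)), O)) = Add(107, Mul(Mul(Add(31, -7), Pow(Add(80, 38), -1)), Rational(1, 25))) = Add(107, Mul(Mul(24, Pow(118, -1)), Rational(1, 25))) = Add(107, Mul(Mul(24, Rational(1, 118)), Rational(1, 25))) = Add(107, Mul(Rational(12, 59), Rational(1, 25))) = Add(107, Rational(12, 1475)) = Rational(157837, 1475)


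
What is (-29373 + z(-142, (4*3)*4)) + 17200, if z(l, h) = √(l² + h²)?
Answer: -12173 + 2*√5617 ≈ -12023.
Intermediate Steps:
z(l, h) = √(h² + l²)
(-29373 + z(-142, (4*3)*4)) + 17200 = (-29373 + √(((4*3)*4)² + (-142)²)) + 17200 = (-29373 + √((12*4)² + 20164)) + 17200 = (-29373 + √(48² + 20164)) + 17200 = (-29373 + √(2304 + 20164)) + 17200 = (-29373 + √22468) + 17200 = (-29373 + 2*√5617) + 17200 = -12173 + 2*√5617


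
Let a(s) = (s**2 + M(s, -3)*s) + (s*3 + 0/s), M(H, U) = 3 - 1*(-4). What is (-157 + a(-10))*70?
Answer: -10990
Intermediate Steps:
M(H, U) = 7 (M(H, U) = 3 + 4 = 7)
a(s) = s**2 + 10*s (a(s) = (s**2 + 7*s) + (s*3 + 0/s) = (s**2 + 7*s) + (3*s + 0) = (s**2 + 7*s) + 3*s = s**2 + 10*s)
(-157 + a(-10))*70 = (-157 - 10*(10 - 10))*70 = (-157 - 10*0)*70 = (-157 + 0)*70 = -157*70 = -10990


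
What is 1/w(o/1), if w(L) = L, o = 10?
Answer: ⅒ ≈ 0.10000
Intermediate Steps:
1/w(o/1) = 1/(10/1) = 1/(10*1) = 1/10 = ⅒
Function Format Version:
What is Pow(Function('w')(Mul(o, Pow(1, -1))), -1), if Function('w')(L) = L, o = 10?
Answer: Rational(1, 10) ≈ 0.10000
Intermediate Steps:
Pow(Function('w')(Mul(o, Pow(1, -1))), -1) = Pow(Mul(10, Pow(1, -1)), -1) = Pow(Mul(10, 1), -1) = Pow(10, -1) = Rational(1, 10)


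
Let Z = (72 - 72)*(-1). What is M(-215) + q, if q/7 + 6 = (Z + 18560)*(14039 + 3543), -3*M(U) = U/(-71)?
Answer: 486545973559/213 ≈ 2.2843e+9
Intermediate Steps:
Z = 0 (Z = 0*(-1) = 0)
M(U) = U/213 (M(U) = -U/(3*(-71)) = -U*(-1)/(3*71) = -(-1)*U/213 = U/213)
q = 2284253398 (q = -42 + 7*((0 + 18560)*(14039 + 3543)) = -42 + 7*(18560*17582) = -42 + 7*326321920 = -42 + 2284253440 = 2284253398)
M(-215) + q = (1/213)*(-215) + 2284253398 = -215/213 + 2284253398 = 486545973559/213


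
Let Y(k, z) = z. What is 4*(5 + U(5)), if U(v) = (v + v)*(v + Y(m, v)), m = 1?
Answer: 420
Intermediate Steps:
U(v) = 4*v**2 (U(v) = (v + v)*(v + v) = (2*v)*(2*v) = 4*v**2)
4*(5 + U(5)) = 4*(5 + 4*5**2) = 4*(5 + 4*25) = 4*(5 + 100) = 4*105 = 420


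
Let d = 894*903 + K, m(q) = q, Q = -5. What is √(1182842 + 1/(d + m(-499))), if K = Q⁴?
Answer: √594987486273551/22428 ≈ 1087.6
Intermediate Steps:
K = 625 (K = (-5)⁴ = 625)
d = 807907 (d = 894*903 + 625 = 807282 + 625 = 807907)
√(1182842 + 1/(d + m(-499))) = √(1182842 + 1/(807907 - 499)) = √(1182842 + 1/807408) = √(955036093537/807408) = √594987486273551/22428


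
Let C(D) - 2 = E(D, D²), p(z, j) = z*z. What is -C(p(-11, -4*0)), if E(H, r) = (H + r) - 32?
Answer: -14732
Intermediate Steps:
p(z, j) = z²
E(H, r) = -32 + H + r
C(D) = -30 + D + D² (C(D) = 2 + (-32 + D + D²) = -30 + D + D²)
-C(p(-11, -4*0)) = -(-30 + (-11)² + ((-11)²)²) = -(-30 + 121 + 121²) = -(-30 + 121 + 14641) = -1*14732 = -14732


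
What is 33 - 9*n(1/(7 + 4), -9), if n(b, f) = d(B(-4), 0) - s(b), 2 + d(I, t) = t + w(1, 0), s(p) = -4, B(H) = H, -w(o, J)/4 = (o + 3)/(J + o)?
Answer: 159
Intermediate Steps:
w(o, J) = -4*(3 + o)/(J + o) (w(o, J) = -4*(o + 3)/(J + o) = -4*(3 + o)/(J + o))
d(I, t) = -18 + t (d(I, t) = -2 + (t + 4*(-3 - 1*1)/(0 + 1)) = -2 + (t + 4*(-3 - 1)/1) = -2 + (t + 4*1*(-4)) = -2 + (t - 16) = -2 + (-16 + t) = -18 + t)
n(b, f) = -14 (n(b, f) = (-18 + 0) - 1*(-4) = -18 + 4 = -14)
33 - 9*n(1/(7 + 4), -9) = 33 - 9*(-14) = 33 + 126 = 159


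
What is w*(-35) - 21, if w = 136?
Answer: -4781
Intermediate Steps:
w*(-35) - 21 = 136*(-35) - 21 = -4760 - 21 = -4781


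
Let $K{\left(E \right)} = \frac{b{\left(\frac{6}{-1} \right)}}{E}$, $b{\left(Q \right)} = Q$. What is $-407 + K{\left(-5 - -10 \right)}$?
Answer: $- \frac{2041}{5} \approx -408.2$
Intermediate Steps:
$K{\left(E \right)} = - \frac{6}{E}$ ($K{\left(E \right)} = \frac{6 \frac{1}{-1}}{E} = \frac{6 \left(-1\right)}{E} = - \frac{6}{E}$)
$-407 + K{\left(-5 - -10 \right)} = -407 - \frac{6}{-5 - -10} = -407 - \frac{6}{-5 + 10} = -407 - \frac{6}{5} = - \frac{2041}{5}$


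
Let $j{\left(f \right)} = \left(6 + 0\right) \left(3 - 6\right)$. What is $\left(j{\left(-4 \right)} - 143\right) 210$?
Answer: $-33810$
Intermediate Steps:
$j{\left(f \right)} = -18$ ($j{\left(f \right)} = 6 \left(3 - 6\right) = 6 \left(-3\right) = -18$)
$\left(j{\left(-4 \right)} - 143\right) 210 = \left(-18 - 143\right) 210 = \left(-161\right) 210 = -33810$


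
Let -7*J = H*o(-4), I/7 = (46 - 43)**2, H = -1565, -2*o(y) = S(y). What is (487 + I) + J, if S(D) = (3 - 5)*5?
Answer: 11675/7 ≈ 1667.9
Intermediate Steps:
S(D) = -10 (S(D) = -2*5 = -10)
o(y) = 5 (o(y) = -1/2*(-10) = 5)
I = 63 (I = 7*(46 - 43)**2 = 7*3**2 = 7*9 = 63)
J = 7825/7 (J = -(-1565)*5/7 = -1/7*(-7825) = 7825/7 ≈ 1117.9)
(487 + I) + J = (487 + 63) + 7825/7 = 550 + 7825/7 = 11675/7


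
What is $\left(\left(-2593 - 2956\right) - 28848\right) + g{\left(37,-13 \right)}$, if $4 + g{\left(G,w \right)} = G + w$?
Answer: $-34377$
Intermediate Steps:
$g{\left(G,w \right)} = -4 + G + w$ ($g{\left(G,w \right)} = -4 + \left(G + w\right) = -4 + G + w$)
$\left(\left(-2593 - 2956\right) - 28848\right) + g{\left(37,-13 \right)} = \left(\left(-2593 - 2956\right) - 28848\right) - -20 = \left(\left(-2593 - 2956\right) - 28848\right) + 20 = \left(-5549 - 28848\right) + 20 = -34397 + 20 = -34377$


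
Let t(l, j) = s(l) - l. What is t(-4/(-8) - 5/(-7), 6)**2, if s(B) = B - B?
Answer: 289/196 ≈ 1.4745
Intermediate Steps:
s(B) = 0
t(l, j) = -l (t(l, j) = 0 - l = -l)
t(-4/(-8) - 5/(-7), 6)**2 = (-(-4/(-8) - 5/(-7)))**2 = (-(-4*(-1/8) - 5*(-1/7)))**2 = (-(1/2 + 5/7))**2 = (-1*17/14)**2 = (-17/14)**2 = 289/196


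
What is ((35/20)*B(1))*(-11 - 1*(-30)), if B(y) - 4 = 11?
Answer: 1995/4 ≈ 498.75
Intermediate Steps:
B(y) = 15 (B(y) = 4 + 11 = 15)
((35/20)*B(1))*(-11 - 1*(-30)) = ((35/20)*15)*(-11 - 1*(-30)) = ((35*(1/20))*15)*(-11 + 30) = ((7/4)*15)*19 = (105/4)*19 = 1995/4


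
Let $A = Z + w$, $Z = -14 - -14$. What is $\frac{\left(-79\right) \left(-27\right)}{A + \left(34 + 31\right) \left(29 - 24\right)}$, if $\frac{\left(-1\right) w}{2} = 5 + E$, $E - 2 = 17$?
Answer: $\frac{2133}{277} \approx 7.7004$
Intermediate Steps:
$E = 19$ ($E = 2 + 17 = 19$)
$Z = 0$ ($Z = -14 + 14 = 0$)
$w = -48$ ($w = - 2 \left(5 + 19\right) = \left(-2\right) 24 = -48$)
$A = -48$ ($A = 0 - 48 = -48$)
$\frac{\left(-79\right) \left(-27\right)}{A + \left(34 + 31\right) \left(29 - 24\right)} = \frac{\left(-79\right) \left(-27\right)}{-48 + \left(34 + 31\right) \left(29 - 24\right)} = \frac{2133}{-48 + 65 \cdot 5} = \frac{2133}{-48 + 325} = \frac{2133}{277}$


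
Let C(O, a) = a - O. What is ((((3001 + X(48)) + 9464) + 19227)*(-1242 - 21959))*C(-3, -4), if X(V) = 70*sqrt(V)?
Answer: 735286092 + 6496280*sqrt(3) ≈ 7.4654e+8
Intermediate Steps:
((((3001 + X(48)) + 9464) + 19227)*(-1242 - 21959))*C(-3, -4) = ((((3001 + 70*sqrt(48)) + 9464) + 19227)*(-1242 - 21959))*(-4 - 1*(-3)) = ((((3001 + 70*(4*sqrt(3))) + 9464) + 19227)*(-23201))*(-4 + 3) = ((((3001 + 280*sqrt(3)) + 9464) + 19227)*(-23201))*(-1) = (((12465 + 280*sqrt(3)) + 19227)*(-23201))*(-1) = ((31692 + 280*sqrt(3))*(-23201))*(-1) = (-735286092 - 6496280*sqrt(3))*(-1) = 735286092 + 6496280*sqrt(3)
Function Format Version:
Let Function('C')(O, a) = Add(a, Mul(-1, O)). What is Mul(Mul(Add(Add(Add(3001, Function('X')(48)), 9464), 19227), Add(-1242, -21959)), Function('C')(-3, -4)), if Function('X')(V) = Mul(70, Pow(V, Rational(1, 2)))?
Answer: Add(735286092, Mul(6496280, Pow(3, Rational(1, 2)))) ≈ 7.4654e+8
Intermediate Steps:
Mul(Mul(Add(Add(Add(3001, Function('X')(48)), 9464), 19227), Add(-1242, -21959)), Function('C')(-3, -4)) = Mul(Mul(Add(Add(Add(3001, Mul(70, Pow(48, Rational(1, 2)))), 9464), 19227), Add(-1242, -21959)), Add(-4, Mul(-1, -3))) = Mul(Mul(Add(Add(Add(3001, Mul(70, Mul(4, Pow(3, Rational(1, 2))))), 9464), 19227), -23201), Add(-4, 3)) = Mul(Mul(Add(Add(Add(3001, Mul(280, Pow(3, Rational(1, 2)))), 9464), 19227), -23201), -1) = Mul(Mul(Add(Add(12465, Mul(280, Pow(3, Rational(1, 2)))), 19227), -23201), -1) = Mul(Mul(Add(31692, Mul(280, Pow(3, Rational(1, 2)))), -23201), -1) = Mul(Add(-735286092, Mul(-6496280, Pow(3, Rational(1, 2)))), -1) = Add(735286092, Mul(6496280, Pow(3, Rational(1, 2))))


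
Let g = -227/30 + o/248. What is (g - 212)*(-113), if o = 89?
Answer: 92146189/3720 ≈ 24770.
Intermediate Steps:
g = -26813/3720 (g = -227/30 + 89/248 = -26813/3720 ≈ -7.2078)
(g - 212)*(-113) = (-26813/3720 - 212)*(-113) = -815453/3720*(-113) = 92146189/3720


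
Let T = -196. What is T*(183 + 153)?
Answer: -65856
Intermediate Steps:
T*(183 + 153) = -196*(183 + 153) = -196*336 = -65856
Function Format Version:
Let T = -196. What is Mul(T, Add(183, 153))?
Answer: -65856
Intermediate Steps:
Mul(T, Add(183, 153)) = Mul(-196, Add(183, 153)) = Mul(-196, 336) = -65856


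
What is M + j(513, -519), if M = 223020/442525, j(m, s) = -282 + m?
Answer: 20489259/88505 ≈ 231.50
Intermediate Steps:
M = 44604/88505 (M = 223020*(1/442525) = 44604/88505 ≈ 0.50397)
M + j(513, -519) = 44604/88505 + (-282 + 513) = 44604/88505 + 231 = 20489259/88505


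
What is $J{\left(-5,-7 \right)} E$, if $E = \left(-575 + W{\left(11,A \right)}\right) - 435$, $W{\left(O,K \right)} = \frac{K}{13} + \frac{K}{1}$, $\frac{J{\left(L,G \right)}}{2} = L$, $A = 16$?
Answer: $\frac{129060}{13} \approx 9927.7$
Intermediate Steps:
$J{\left(L,G \right)} = 2 L$
$W{\left(O,K \right)} = \frac{14 K}{13}$ ($W{\left(O,K \right)} = K \frac{1}{13} + K 1 = \frac{K}{13} + K = \frac{14 K}{13}$)
$E = - \frac{12906}{13}$ ($E = \left(-575 + \frac{14}{13} \cdot 16\right) - 435 = \left(-575 + \frac{224}{13}\right) - 435 = - \frac{7251}{13} - 435 = - \frac{12906}{13} \approx -992.77$)
$J{\left(-5,-7 \right)} E = 2 \left(-5\right) \left(- \frac{12906}{13}\right) = \left(-10\right) \left(- \frac{12906}{13}\right) = \frac{129060}{13}$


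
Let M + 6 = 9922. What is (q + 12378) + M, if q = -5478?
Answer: 16816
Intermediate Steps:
M = 9916 (M = -6 + 9922 = 9916)
(q + 12378) + M = (-5478 + 12378) + 9916 = 6900 + 9916 = 16816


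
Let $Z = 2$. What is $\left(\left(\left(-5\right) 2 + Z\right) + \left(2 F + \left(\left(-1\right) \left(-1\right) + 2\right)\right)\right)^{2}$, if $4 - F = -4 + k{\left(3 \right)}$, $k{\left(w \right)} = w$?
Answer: $25$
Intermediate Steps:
$F = 5$ ($F = 4 - \left(-4 + 3\right) = 4 - -1 = 4 + 1 = 5$)
$\left(\left(\left(-5\right) 2 + Z\right) + \left(2 F + \left(\left(-1\right) \left(-1\right) + 2\right)\right)\right)^{2} = \left(\left(\left(-5\right) 2 + 2\right) + \left(2 \cdot 5 + \left(\left(-1\right) \left(-1\right) + 2\right)\right)\right)^{2} = \left(\left(-10 + 2\right) + \left(10 + \left(1 + 2\right)\right)\right)^{2} = \left(-8 + \left(10 + 3\right)\right)^{2} = \left(-8 + 13\right)^{2} = 5^{2} = 25$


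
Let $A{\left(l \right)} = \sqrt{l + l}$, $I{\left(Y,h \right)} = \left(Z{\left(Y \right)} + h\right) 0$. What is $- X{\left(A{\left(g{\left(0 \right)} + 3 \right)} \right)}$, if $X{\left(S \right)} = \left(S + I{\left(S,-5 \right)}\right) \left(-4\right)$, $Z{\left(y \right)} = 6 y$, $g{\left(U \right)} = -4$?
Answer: $4 i \sqrt{2} \approx 5.6569 i$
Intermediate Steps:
$I{\left(Y,h \right)} = 0$ ($I{\left(Y,h \right)} = \left(6 Y + h\right) 0 = \left(h + 6 Y\right) 0 = 0$)
$A{\left(l \right)} = \sqrt{2} \sqrt{l}$ ($A{\left(l \right)} = \sqrt{2 l} = \sqrt{2} \sqrt{l}$)
$X{\left(S \right)} = - 4 S$ ($X{\left(S \right)} = \left(S + 0\right) \left(-4\right) = S \left(-4\right) = - 4 S$)
$- X{\left(A{\left(g{\left(0 \right)} + 3 \right)} \right)} = - \left(-4\right) \sqrt{2} \sqrt{-4 + 3} = - \left(-4\right) \sqrt{2} \sqrt{-1} = - \left(-4\right) \sqrt{2} i = - \left(-4\right) i \sqrt{2} = 4 i \sqrt{2}$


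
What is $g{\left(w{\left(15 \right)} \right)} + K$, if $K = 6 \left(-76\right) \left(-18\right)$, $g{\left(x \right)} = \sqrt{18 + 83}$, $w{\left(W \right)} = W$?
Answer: $8208 + \sqrt{101} \approx 8218.0$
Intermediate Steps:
$g{\left(x \right)} = \sqrt{101}$
$K = 8208$ ($K = \left(-456\right) \left(-18\right) = 8208$)
$g{\left(w{\left(15 \right)} \right)} + K = \sqrt{101} + 8208 = 8208 + \sqrt{101}$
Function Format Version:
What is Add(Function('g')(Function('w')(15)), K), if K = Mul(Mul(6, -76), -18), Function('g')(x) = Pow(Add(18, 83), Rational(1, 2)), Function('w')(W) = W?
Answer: Add(8208, Pow(101, Rational(1, 2))) ≈ 8218.0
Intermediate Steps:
Function('g')(x) = Pow(101, Rational(1, 2))
K = 8208 (K = Mul(-456, -18) = 8208)
Add(Function('g')(Function('w')(15)), K) = Add(Pow(101, Rational(1, 2)), 8208) = Add(8208, Pow(101, Rational(1, 2)))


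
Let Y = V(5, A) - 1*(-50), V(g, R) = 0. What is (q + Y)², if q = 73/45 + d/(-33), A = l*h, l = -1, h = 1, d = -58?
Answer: 698174929/245025 ≈ 2849.4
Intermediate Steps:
A = -1 (A = -1*1 = -1)
q = 1673/495 (q = 73/45 - 58/(-33) = 73*(1/45) - 58*(-1/33) = 73/45 + 58/33 = 1673/495 ≈ 3.3798)
Y = 50 (Y = 0 - 1*(-50) = 0 + 50 = 50)
(q + Y)² = (1673/495 + 50)² = (26423/495)² = 698174929/245025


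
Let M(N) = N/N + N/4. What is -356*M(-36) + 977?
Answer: 3825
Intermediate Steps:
M(N) = 1 + N/4 (M(N) = 1 + N*(1/4) = 1 + N/4)
-356*M(-36) + 977 = -356*(1 + (1/4)*(-36)) + 977 = -356*(1 - 9) + 977 = -356*(-8) + 977 = 2848 + 977 = 3825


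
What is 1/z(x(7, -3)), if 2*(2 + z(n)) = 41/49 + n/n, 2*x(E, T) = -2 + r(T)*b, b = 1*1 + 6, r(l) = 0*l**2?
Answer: -49/53 ≈ -0.92453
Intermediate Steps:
r(l) = 0
b = 7 (b = 1 + 6 = 7)
x(E, T) = -1 (x(E, T) = (-2 + 0*7)/2 = (-2 + 0)/2 = (1/2)*(-2) = -1)
z(n) = -53/49 (z(n) = -2 + (41/49 + n/n)/2 = -2 + (41*(1/49) + 1)/2 = -2 + (41/49 + 1)/2 = -2 + (1/2)*(90/49) = -2 + 45/49 = -53/49)
1/z(x(7, -3)) = 1/(-53/49) = -49/53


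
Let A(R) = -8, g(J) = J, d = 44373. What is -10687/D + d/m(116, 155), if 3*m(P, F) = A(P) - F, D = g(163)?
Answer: -143806/163 ≈ -882.25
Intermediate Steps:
D = 163
m(P, F) = -8/3 - F/3 (m(P, F) = (-8 - F)/3 = -8/3 - F/3)
-10687/D + d/m(116, 155) = -10687/163 + 44373/(-8/3 - ⅓*155) = -10687*1/163 + 44373/(-8/3 - 155/3) = -10687/163 + 44373/(-163/3) = -10687/163 + 44373*(-3/163) = -10687/163 - 133119/163 = -143806/163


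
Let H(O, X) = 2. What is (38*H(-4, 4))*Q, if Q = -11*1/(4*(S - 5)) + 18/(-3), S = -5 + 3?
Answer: -2983/7 ≈ -426.14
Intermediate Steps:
S = -2
Q = -157/28 (Q = -11*1/(4*(-2 - 5)) + 18/(-3) = -11/(4*(-7)) + 18*(-1/3) = -11/(-28) - 6 = -11*(-1/28) - 6 = 11/28 - 6 = -157/28 ≈ -5.6071)
(38*H(-4, 4))*Q = (38*2)*(-157/28) = 76*(-157/28) = -2983/7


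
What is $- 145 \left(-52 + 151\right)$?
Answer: $-14355$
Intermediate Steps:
$- 145 \left(-52 + 151\right) = \left(-145\right) 99 = -14355$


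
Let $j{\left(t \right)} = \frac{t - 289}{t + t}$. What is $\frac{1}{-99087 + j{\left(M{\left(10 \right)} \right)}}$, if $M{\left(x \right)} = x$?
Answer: $- \frac{20}{1982019} \approx -1.0091 \cdot 10^{-5}$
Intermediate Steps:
$j{\left(t \right)} = \frac{-289 + t}{2 t}$
$\frac{1}{-99087 + j{\left(M{\left(10 \right)} \right)}} = \frac{1}{-99087 + \frac{-289 + 10}{2 \cdot 10}} = \frac{1}{-99087 + \frac{1}{2} \cdot \frac{1}{10} \left(-279\right)} = \frac{1}{-99087 - \frac{279}{20}} = \frac{1}{- \frac{1982019}{20}} = - \frac{20}{1982019}$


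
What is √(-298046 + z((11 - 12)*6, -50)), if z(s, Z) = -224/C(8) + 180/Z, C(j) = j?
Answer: 2*I*√1862985/5 ≈ 545.96*I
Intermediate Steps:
z(s, Z) = -28 + 180/Z (z(s, Z) = -224/8 + 180/Z = -224*⅛ + 180/Z = -28 + 180/Z)
√(-298046 + z((11 - 12)*6, -50)) = √(-298046 + (-28 + 180/(-50))) = √(-298046 + (-28 + 180*(-1/50))) = √(-298046 + (-28 - 18/5)) = √(-298046 - 158/5) = √(-1490388/5) = 2*I*√1862985/5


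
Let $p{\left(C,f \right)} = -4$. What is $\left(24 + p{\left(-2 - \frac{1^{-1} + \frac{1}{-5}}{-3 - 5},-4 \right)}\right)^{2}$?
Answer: $400$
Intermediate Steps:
$\left(24 + p{\left(-2 - \frac{1^{-1} + \frac{1}{-5}}{-3 - 5},-4 \right)}\right)^{2} = \left(24 - 4\right)^{2} = 20^{2} = 400$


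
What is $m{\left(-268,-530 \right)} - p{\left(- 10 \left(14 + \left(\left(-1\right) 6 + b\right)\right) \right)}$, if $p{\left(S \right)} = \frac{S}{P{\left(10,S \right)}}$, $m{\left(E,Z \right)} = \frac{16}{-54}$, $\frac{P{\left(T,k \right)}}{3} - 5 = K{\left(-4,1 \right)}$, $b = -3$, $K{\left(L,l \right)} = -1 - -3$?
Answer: $\frac{394}{189} \approx 2.0847$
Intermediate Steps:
$K{\left(L,l \right)} = 2$ ($K{\left(L,l \right)} = -1 + 3 = 2$)
$P{\left(T,k \right)} = 21$ ($P{\left(T,k \right)} = 15 + 3 \cdot 2 = 15 + 6 = 21$)
$m{\left(E,Z \right)} = - \frac{8}{27}$ ($m{\left(E,Z \right)} = 16 \left(- \frac{1}{54}\right) = - \frac{8}{27}$)
$p{\left(S \right)} = \frac{S}{21}$
$m{\left(-268,-530 \right)} - p{\left(- 10 \left(14 + \left(\left(-1\right) 6 + b\right)\right) \right)} = - \frac{8}{27} - \frac{\left(-10\right) \left(14 - 9\right)}{21} = - \frac{8}{27} - \frac{\left(-10\right) 5}{21} = - \frac{8}{27} - \frac{1}{21} \left(-50\right) = - \frac{8}{27} - - \frac{50}{21} = - \frac{8}{27} + \frac{50}{21} = \frac{394}{189}$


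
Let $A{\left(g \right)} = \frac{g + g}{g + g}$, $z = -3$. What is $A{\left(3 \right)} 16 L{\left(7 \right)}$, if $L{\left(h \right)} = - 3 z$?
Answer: $144$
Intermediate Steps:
$A{\left(g \right)} = 1$ ($A{\left(g \right)} = \frac{2 g}{2 g} = 2 g \frac{1}{2 g} = 1$)
$L{\left(h \right)} = 9$ ($L{\left(h \right)} = \left(-3\right) \left(-3\right) = 9$)
$A{\left(3 \right)} 16 L{\left(7 \right)} = 1 \cdot 16 \cdot 9 = 16 \cdot 9 = 144$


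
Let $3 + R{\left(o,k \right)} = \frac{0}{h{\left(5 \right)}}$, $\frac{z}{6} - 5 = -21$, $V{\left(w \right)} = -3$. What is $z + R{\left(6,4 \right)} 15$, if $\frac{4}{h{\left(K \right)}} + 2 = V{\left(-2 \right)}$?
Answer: $-141$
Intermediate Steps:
$h{\left(K \right)} = - \frac{4}{5}$ ($h{\left(K \right)} = \frac{4}{-2 - 3} = \frac{4}{-5} = 4 \left(- \frac{1}{5}\right) = - \frac{4}{5}$)
$z = -96$ ($z = 30 + 6 \left(-21\right) = 30 - 126 = -96$)
$R{\left(o,k \right)} = -3$ ($R{\left(o,k \right)} = -3 + \frac{0}{- \frac{4}{5}} = -3 + 0 \left(- \frac{5}{4}\right) = -3 + 0 = -3$)
$z + R{\left(6,4 \right)} 15 = -96 - 45 = -141$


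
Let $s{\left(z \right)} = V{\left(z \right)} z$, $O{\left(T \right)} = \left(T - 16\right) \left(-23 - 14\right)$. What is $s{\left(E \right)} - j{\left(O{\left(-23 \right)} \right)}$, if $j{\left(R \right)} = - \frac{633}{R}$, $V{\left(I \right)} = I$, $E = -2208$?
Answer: $\frac{2345002195}{481} \approx 4.8753 \cdot 10^{6}$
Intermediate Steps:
$O{\left(T \right)} = 592 - 37 T$ ($O{\left(T \right)} = \left(-16 + T\right) \left(-37\right) = 592 - 37 T$)
$s{\left(z \right)} = z^{2}$ ($s{\left(z \right)} = z z = z^{2}$)
$s{\left(E \right)} - j{\left(O{\left(-23 \right)} \right)} = \left(-2208\right)^{2} - - \frac{633}{592 - -851} = 4875264 - - \frac{633}{592 + 851} = 4875264 - - \frac{633}{1443} = 4875264 - \left(-633\right) \frac{1}{1443} = 4875264 - - \frac{211}{481} = 4875264 + \frac{211}{481} = \frac{2345002195}{481}$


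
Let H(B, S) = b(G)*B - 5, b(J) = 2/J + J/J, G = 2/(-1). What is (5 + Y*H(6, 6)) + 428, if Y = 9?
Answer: 388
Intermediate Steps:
G = -2 (G = 2*(-1) = -2)
b(J) = 1 + 2/J (b(J) = 2/J + 1 = 1 + 2/J)
H(B, S) = -5 (H(B, S) = ((2 - 2)/(-2))*B - 5 = (-1/2*0)*B - 5 = 0*B - 5 = 0 - 5 = -5)
(5 + Y*H(6, 6)) + 428 = (5 + 9*(-5)) + 428 = (5 - 45) + 428 = -40 + 428 = 388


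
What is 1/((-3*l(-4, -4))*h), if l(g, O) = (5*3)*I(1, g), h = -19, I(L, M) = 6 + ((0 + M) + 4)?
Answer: 1/5130 ≈ 0.00019493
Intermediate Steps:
I(L, M) = 10 + M (I(L, M) = 6 + (M + 4) = 6 + (4 + M) = 10 + M)
l(g, O) = 150 + 15*g (l(g, O) = (5*3)*(10 + g) = 15*(10 + g) = 150 + 15*g)
1/((-3*l(-4, -4))*h) = 1/(-3*(150 + 15*(-4))*(-19)) = 1/(-3*(150 - 60)*(-19)) = 1/(-3*90*(-19)) = 1/(-270*(-19)) = 1/5130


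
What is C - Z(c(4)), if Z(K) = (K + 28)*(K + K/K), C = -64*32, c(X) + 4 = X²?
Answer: -2568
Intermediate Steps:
c(X) = -4 + X²
C = -2048
Z(K) = (1 + K)*(28 + K) (Z(K) = (28 + K)*(K + 1) = (28 + K)*(1 + K) = (1 + K)*(28 + K))
C - Z(c(4)) = -2048 - (28 + (-4 + 4²)² + 29*(-4 + 4²)) = -2048 - (28 + (-4 + 16)² + 29*(-4 + 16)) = -2048 - (28 + 12² + 29*12) = -2048 - (28 + 144 + 348) = -2048 - 1*520 = -2048 - 520 = -2568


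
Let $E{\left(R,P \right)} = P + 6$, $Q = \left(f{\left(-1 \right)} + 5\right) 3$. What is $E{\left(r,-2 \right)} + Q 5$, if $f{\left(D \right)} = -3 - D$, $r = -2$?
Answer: $49$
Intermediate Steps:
$Q = 9$ ($Q = \left(\left(-3 - -1\right) + 5\right) 3 = \left(\left(-3 + 1\right) + 5\right) 3 = \left(-2 + 5\right) 3 = 3 \cdot 3 = 9$)
$E{\left(R,P \right)} = 6 + P$
$E{\left(r,-2 \right)} + Q 5 = \left(6 - 2\right) + 9 \cdot 5 = 4 + 45 = 49$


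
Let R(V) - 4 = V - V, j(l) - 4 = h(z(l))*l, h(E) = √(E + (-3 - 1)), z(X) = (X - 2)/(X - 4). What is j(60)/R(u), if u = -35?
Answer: 1 + 15*I*√581/14 ≈ 1.0 + 25.826*I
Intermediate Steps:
z(X) = (-2 + X)/(-4 + X)
h(E) = √(-4 + E) (h(E) = √(E - 4) = √(-4 + E))
j(l) = 4 + l*√(-4 + (-2 + l)/(-4 + l)) (j(l) = 4 + √(-4 + (-2 + l)/(-4 + l))*l = 4 + l*√(-4 + (-2 + l)/(-4 + l)))
R(V) = 4 (R(V) = 4 + (V - V) = 4 + 0 = 4)
j(60)/R(u) = (4 + 60*√((14 - 3*60)/(-4 + 60)))/4 = (4 + 60*√((14 - 180)/56))*(¼) = (4 + 60*√((1/56)*(-166)))*(¼) = (4 + 60*√(-83/28))*(¼) = (4 + 60*(I*√581/14))*(¼) = (4 + 30*I*√581/7)*(¼) = 1 + 15*I*√581/14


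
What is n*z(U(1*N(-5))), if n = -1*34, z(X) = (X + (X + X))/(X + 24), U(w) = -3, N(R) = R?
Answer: 102/7 ≈ 14.571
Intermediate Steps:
z(X) = 3*X/(24 + X) (z(X) = (X + 2*X)/(24 + X) = (3*X)/(24 + X) = 3*X/(24 + X))
n = -34
n*z(U(1*N(-5))) = -102*(-3)/(24 - 3) = -102*(-3)/21 = -34*(-3/7) = 102/7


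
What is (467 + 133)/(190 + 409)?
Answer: 600/599 ≈ 1.0017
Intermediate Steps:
(467 + 133)/(190 + 409) = 600/599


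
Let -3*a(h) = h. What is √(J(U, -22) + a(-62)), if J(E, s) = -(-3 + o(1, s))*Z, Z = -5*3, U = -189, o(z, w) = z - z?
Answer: I*√219/3 ≈ 4.9329*I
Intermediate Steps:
a(h) = -h/3
o(z, w) = 0
Z = -15
J(E, s) = -45 (J(E, s) = -(-3 + 0)*(-15) = -(-3)*(-15) = -1*45 = -45)
√(J(U, -22) + a(-62)) = √(-45 - ⅓*(-62)) = √(-45 + 62/3) = √(-73/3) = I*√219/3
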